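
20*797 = 15940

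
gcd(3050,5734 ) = 122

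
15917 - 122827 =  - 106910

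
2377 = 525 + 1852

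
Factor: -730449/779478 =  - 879/938 = - 2^( - 1 ) * 3^1*7^( -1 ) * 67^( - 1 )*293^1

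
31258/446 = 15629/223 = 70.09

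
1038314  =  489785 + 548529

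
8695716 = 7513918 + 1181798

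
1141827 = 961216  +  180611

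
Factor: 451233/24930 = 2^ ( - 1 ) * 5^(-1 )*181^1 = 181/10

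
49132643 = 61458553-12325910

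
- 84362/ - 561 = 84362/561= 150.38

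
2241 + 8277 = 10518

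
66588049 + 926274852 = 992862901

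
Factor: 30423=3^1*10141^1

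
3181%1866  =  1315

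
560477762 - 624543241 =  - 64065479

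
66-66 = 0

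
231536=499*464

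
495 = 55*9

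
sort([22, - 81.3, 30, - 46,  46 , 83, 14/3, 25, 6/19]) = [ - 81.3, - 46,6/19,14/3, 22,  25,30, 46, 83 ] 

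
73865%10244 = 2157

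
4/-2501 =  - 4/2501 = -0.00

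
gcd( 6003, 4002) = 2001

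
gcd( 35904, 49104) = 528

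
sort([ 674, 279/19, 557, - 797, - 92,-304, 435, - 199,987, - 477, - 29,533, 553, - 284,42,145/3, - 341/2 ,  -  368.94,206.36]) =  [ - 797, - 477, - 368.94,-304, - 284, - 199,- 341/2, - 92 , - 29,279/19 , 42, 145/3,206.36,  435,533,553,557 , 674,987] 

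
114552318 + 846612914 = 961165232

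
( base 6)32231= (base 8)10473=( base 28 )5HF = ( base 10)4411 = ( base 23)87I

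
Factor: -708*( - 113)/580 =3^1*5^( - 1 )*29^( - 1 )*59^1 * 113^1 = 20001/145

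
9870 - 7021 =2849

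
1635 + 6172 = 7807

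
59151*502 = 29693802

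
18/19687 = 18/19687 = 0.00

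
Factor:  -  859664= - 2^4*13^1*4133^1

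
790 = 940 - 150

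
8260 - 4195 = 4065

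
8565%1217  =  46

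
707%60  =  47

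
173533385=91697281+81836104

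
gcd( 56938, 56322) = 14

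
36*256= 9216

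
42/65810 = 21/32905= 0.00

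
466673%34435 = 19018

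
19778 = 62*319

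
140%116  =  24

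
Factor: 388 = 2^2*97^1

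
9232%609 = 97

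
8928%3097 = 2734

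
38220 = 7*5460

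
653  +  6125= 6778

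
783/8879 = 783/8879 = 0.09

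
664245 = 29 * 22905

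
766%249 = 19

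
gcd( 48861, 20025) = 801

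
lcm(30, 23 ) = 690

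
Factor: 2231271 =3^2*7^1*107^1*331^1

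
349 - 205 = 144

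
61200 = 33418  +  27782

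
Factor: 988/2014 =26/53 = 2^1 *13^1 * 53^(-1)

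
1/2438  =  1/2438  =  0.00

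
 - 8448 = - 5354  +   - 3094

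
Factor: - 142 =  - 2^1*71^1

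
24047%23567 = 480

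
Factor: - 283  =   - 283^1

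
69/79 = 69/79 = 0.87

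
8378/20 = 418 + 9/10 = 418.90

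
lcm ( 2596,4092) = 241428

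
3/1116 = 1/372 = 0.00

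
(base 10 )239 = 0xef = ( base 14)131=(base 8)357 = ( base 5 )1424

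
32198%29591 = 2607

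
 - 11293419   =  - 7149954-4143465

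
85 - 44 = 41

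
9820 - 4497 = 5323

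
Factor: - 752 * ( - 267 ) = 2^4 * 3^1 * 47^1*89^1= 200784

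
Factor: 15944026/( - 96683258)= - 29^1 * 173^1 * 227^1*6905947^( - 1)= -1138859/6905947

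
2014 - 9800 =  - 7786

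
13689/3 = 4563 =4563.00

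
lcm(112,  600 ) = 8400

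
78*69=5382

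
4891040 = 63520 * 77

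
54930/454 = 120 + 225/227 =120.99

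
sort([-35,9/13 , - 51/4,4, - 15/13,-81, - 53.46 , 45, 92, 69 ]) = [-81, - 53.46, - 35,  -  51/4, - 15/13, 9/13,4,45, 69  ,  92 ] 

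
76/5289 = 76/5289 = 0.01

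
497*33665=16731505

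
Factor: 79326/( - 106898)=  - 351/473= - 3^3*11^(-1 )*13^1*43^( - 1)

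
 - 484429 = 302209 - 786638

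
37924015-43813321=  - 5889306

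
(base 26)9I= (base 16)fc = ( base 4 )3330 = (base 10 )252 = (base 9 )310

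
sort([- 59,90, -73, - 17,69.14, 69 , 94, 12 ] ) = [ - 73,-59, - 17,  12, 69, 69.14, 90 , 94]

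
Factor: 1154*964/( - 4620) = -278114/1155 = - 2^1*3^( - 1)*5^(-1)*7^ ( - 1) * 11^( - 1)*241^1*  577^1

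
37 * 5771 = 213527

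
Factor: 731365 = 5^1  *146273^1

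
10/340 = 1/34 = 0.03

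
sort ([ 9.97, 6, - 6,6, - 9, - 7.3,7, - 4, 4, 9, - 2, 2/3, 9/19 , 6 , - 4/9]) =[ - 9, - 7.3, - 6, - 4, - 2, - 4/9, 9/19,  2/3, 4, 6,  6,6,  7 , 9,9.97]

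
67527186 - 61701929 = 5825257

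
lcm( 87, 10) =870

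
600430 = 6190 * 97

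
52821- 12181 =40640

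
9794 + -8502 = 1292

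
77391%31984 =13423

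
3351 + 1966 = 5317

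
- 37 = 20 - 57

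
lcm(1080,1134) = 22680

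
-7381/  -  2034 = 7381/2034 = 3.63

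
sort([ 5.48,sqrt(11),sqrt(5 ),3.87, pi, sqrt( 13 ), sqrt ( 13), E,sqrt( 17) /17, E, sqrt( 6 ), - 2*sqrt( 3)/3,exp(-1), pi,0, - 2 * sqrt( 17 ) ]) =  [ - 2*sqrt( 17), - 2*sqrt(3 )/3, 0  ,  sqrt( 17 ) /17, exp( - 1 ),sqrt( 5), sqrt( 6 ),  E , E , pi,pi,sqrt( 11 ),sqrt( 13 ) , sqrt( 13 ), 3.87,5.48]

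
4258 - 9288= - 5030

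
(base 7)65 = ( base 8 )57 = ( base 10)47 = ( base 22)23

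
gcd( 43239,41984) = 1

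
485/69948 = 485/69948 = 0.01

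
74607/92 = 810 + 87/92= 810.95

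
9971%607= 259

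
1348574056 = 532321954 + 816252102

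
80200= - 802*(  -  100) 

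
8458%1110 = 688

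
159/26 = 159/26  =  6.12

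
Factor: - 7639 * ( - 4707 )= 35956773= 3^2 * 523^1 *7639^1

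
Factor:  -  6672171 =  - 3^1*11^1*202187^1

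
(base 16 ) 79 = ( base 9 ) 144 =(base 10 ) 121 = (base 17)72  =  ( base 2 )1111001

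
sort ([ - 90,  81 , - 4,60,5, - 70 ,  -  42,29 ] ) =[  -  90, - 70, - 42,-4,5, 29, 60,81]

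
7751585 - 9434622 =  -  1683037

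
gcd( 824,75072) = 8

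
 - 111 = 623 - 734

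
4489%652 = 577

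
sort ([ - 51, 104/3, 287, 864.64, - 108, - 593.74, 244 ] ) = [ - 593.74, - 108, - 51, 104/3,  244, 287 , 864.64] 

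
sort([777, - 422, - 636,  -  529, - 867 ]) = [ - 867, - 636, - 529, - 422, 777]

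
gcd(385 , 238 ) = 7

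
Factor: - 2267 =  - 2267^1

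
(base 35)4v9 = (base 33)5gl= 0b1011101101010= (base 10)5994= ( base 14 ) 2282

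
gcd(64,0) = 64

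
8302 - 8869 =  - 567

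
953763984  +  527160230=1480924214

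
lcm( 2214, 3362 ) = 90774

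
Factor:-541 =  - 541^1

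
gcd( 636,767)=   1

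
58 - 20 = 38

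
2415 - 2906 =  - 491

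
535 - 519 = 16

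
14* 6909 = 96726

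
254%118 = 18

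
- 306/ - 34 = 9/1 = 9.00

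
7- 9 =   -  2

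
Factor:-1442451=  - 3^1*283^1*1699^1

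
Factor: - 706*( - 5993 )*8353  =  35342027474=2^1 * 13^1*353^1 * 461^1*8353^1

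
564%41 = 31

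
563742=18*31319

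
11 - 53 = -42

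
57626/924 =62+169/462  =  62.37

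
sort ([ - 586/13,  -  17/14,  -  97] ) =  [ - 97, - 586/13, -17/14]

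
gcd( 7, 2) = 1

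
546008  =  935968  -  389960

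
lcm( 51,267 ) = 4539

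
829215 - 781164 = 48051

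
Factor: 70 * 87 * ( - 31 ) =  - 188790 = -2^1 *3^1*5^1 * 7^1*29^1 * 31^1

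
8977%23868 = 8977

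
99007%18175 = 8132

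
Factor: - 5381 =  - 5381^1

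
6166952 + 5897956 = 12064908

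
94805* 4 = 379220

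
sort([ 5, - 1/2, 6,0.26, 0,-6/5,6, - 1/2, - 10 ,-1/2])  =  [-10, - 6/5, - 1/2, - 1/2, - 1/2, 0 , 0.26,5 , 6 , 6 ] 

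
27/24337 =27/24337 = 0.00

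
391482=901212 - 509730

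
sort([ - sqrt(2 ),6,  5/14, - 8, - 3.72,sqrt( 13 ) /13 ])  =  [  -  8, - 3.72, - sqrt( 2),sqrt(13)/13,5/14, 6 ] 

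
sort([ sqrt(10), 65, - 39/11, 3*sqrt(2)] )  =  [- 39/11, sqrt( 10 )  ,  3*sqrt(2),65 ]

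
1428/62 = 714/31 = 23.03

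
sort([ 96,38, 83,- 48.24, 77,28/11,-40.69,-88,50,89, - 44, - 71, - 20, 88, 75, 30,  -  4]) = [ - 88, - 71, - 48.24,  -  44, - 40.69, - 20,  -  4, 28/11 , 30,38, 50, 75, 77, 83, 88,89, 96 ]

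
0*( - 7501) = 0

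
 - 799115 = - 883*905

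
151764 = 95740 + 56024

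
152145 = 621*245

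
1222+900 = 2122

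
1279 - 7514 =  -6235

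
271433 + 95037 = 366470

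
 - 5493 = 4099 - 9592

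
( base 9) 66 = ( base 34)1q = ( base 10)60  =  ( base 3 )2020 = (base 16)3C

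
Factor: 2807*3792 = 2^4*3^1 * 7^1*79^1*401^1 = 10644144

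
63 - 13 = 50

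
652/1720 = 163/430 = 0.38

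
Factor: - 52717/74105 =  - 5^( - 1 )*7^1*17^1*443^1*14821^( - 1 )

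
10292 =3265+7027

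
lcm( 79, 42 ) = 3318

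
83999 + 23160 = 107159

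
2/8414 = 1/4207 = 0.00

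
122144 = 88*1388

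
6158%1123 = 543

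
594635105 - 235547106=359087999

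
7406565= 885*8369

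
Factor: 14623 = 7^1 * 2089^1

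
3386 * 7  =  23702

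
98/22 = 4 + 5/11 =4.45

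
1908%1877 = 31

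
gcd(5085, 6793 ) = 1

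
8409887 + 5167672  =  13577559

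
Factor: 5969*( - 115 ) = - 686435 = - 5^1*23^1*47^1*127^1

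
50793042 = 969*52418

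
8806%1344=742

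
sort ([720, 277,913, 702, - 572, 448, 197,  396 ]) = [- 572, 197 , 277 , 396, 448,702, 720,913]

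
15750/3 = 5250 = 5250.00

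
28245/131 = 215  +  80/131 =215.61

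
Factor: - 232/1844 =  - 2^1*29^1 * 461^( - 1)=- 58/461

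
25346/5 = 25346/5= 5069.20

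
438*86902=38063076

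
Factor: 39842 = 2^1*11^1*1811^1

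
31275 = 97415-66140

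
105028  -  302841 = -197813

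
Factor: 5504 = 2^7*43^1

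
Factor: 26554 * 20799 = 552296646 = 2^1*3^2 * 11^1*17^1*71^1*2311^1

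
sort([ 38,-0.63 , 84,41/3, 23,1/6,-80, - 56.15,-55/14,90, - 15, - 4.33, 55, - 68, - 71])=[ - 80, - 71,-68, - 56.15 , - 15, - 4.33, - 55/14, - 0.63,1/6,41/3,23,38,55,84, 90]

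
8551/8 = 1068 + 7/8 = 1068.88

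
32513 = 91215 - 58702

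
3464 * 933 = 3231912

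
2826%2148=678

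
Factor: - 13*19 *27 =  - 6669 = - 3^3 * 13^1 *19^1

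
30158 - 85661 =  - 55503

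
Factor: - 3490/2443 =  - 2^1 * 5^1*7^(-1)  =  - 10/7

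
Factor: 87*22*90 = 172260 = 2^2*3^3*5^1*11^1*29^1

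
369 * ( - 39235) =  - 14477715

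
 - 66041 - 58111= - 124152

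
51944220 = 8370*6206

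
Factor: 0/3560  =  0^1 = 0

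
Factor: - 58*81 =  - 2^1 *3^4*29^1 = - 4698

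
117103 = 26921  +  90182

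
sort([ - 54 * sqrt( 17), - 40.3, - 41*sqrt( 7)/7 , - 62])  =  [ - 54*sqrt( 17), - 62, - 40.3,  -  41*sqrt(7)/7 ]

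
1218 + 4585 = 5803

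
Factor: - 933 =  - 3^1 * 311^1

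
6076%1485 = 136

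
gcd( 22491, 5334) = 21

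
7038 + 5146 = 12184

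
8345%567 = 407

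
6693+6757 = 13450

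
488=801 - 313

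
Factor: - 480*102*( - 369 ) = 18066240 = 2^6* 3^4*5^1*17^1*41^1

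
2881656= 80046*36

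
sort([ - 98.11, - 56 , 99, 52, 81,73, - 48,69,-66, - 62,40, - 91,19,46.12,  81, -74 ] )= [ - 98.11, - 91, - 74, - 66,-62, - 56 , - 48,19, 40 , 46.12,  52,69,73 , 81,81  ,  99 ] 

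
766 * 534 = 409044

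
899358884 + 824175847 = 1723534731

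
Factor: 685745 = 5^1*23^1* 67^1*89^1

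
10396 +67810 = 78206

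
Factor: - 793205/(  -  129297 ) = 865/141 = 3^(-1)*5^1 * 47^(- 1 )*173^1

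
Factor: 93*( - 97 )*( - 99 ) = 3^3*11^1* 31^1*97^1 = 893079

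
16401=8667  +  7734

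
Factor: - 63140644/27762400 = - 2^( - 3 )*5^( - 2 )*7^1*34703^( - 1) * 2255023^1 = -15785161/6940600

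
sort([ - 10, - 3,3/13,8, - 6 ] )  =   [- 10, -6, - 3,3/13,8 ] 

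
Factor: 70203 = 3^1 * 7^1 * 3343^1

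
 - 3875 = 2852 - 6727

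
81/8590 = 81/8590   =  0.01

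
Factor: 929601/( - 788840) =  - 2^(  -  3)*3^2*5^( - 1 )*13^( - 1 ) * 37^( - 1 )*41^(-1 )*103289^1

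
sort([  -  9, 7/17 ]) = [ - 9,7/17]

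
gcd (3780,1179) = 9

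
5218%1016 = 138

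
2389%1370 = 1019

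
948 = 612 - -336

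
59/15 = 3 + 14/15 = 3.93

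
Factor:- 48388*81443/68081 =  - 2^2*13^( - 1)*23^1*3541^1*5237^( - 1) * 12097^1=- 3940863884/68081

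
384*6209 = 2384256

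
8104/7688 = 1 + 52/961 = 1.05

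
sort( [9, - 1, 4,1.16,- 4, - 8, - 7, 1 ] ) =[-8, - 7, - 4, - 1, 1,1.16, 4, 9 ] 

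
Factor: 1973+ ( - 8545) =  - 6572 =-2^2*31^1*53^1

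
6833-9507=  - 2674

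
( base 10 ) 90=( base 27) 39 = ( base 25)3F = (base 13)6c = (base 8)132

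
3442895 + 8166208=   11609103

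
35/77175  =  1/2205 = 0.00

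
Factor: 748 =2^2* 11^1*17^1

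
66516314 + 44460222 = 110976536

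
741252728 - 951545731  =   - 210293003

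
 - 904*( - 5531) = 5000024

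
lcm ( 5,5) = 5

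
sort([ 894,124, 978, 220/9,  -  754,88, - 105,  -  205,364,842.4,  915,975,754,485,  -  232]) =[ - 754, - 232,-205,  -  105,220/9,88, 124,364,485 , 754, 842.4,894,915,975,978 ]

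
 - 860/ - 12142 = 430/6071 = 0.07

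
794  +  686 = 1480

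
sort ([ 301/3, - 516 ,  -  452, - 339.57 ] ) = [ - 516, - 452, - 339.57, 301/3]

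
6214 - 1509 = 4705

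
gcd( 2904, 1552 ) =8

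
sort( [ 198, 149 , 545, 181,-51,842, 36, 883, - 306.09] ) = [ - 306.09, - 51,36,149, 181, 198,545, 842, 883 ] 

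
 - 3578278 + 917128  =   - 2661150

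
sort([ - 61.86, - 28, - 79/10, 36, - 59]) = [ - 61.86,-59,-28, - 79/10, 36]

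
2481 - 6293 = -3812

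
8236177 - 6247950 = 1988227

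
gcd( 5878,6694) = 2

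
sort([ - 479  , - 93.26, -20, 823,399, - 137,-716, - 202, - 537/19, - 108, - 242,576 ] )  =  [ - 716 ,  -  479 ,-242,- 202,-137,-108 , - 93.26, - 537/19,-20,399 , 576, 823 ]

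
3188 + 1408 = 4596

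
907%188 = 155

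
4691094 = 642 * 7307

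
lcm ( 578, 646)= 10982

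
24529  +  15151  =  39680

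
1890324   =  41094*46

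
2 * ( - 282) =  -564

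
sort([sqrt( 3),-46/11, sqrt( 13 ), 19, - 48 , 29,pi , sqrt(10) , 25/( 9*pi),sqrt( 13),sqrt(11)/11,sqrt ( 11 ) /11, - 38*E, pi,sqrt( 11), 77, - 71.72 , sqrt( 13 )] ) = [ - 38*E,  -  71.72, - 48 ,- 46/11,sqrt( 11 ) /11,sqrt( 11 ) /11 , 25/( 9* pi ),sqrt( 3 ) , pi,pi,sqrt( 10),sqrt(11), sqrt( 13),  sqrt(13),sqrt( 13) , 19, 29,77]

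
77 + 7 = 84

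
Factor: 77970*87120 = 6792746400 = 2^5*3^3*5^2*11^2*23^1 * 113^1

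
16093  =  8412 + 7681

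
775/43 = 18 + 1/43 =18.02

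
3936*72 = 283392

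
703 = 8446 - 7743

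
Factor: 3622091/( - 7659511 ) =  - 11^1*31^(-1 )*211^( - 1 )*1171^(  -  1 )*329281^1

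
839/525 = 839/525 =1.60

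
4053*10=40530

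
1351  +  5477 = 6828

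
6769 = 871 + 5898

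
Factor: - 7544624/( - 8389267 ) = 2^4*421^( - 1 )*19927^( - 1)*471539^1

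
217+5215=5432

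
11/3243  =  11/3243 = 0.00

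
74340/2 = 37170 = 37170.00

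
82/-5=- 17 + 3/5 = -16.40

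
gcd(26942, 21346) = 2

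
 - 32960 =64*( - 515) 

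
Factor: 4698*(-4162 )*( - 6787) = 2^2*3^4*11^1*29^1*617^1*2081^1 =132706726812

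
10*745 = 7450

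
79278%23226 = 9600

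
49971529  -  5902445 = 44069084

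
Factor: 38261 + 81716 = 11^1*13^1*839^1 = 119977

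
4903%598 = 119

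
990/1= 990 = 990.00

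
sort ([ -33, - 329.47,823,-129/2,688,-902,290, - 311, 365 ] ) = [-902, -329.47,-311, - 129/2, - 33, 290,365,688,823]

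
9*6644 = 59796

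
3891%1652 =587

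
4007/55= 4007/55= 72.85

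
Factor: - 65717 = - 65717^1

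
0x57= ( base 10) 87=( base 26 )39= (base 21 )43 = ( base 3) 10020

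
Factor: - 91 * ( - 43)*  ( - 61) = -7^1*13^1*43^1*61^1 = - 238693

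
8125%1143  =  124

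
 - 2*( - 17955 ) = 35910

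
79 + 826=905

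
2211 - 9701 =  - 7490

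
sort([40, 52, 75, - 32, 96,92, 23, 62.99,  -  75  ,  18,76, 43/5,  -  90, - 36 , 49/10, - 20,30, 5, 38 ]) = [  -  90, -75,-36, - 32, - 20, 49/10,5, 43/5, 18, 23, 30,38,40, 52,62.99, 75, 76, 92,96]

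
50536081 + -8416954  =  42119127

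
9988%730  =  498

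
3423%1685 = 53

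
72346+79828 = 152174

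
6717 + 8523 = 15240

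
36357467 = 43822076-7464609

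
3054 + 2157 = 5211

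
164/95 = 1+69/95 = 1.73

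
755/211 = 3 + 122/211 = 3.58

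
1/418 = 1/418 = 0.00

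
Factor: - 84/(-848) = 21/212= 2^( - 2 )*3^1*7^1*53^(-1 )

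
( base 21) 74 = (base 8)227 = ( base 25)61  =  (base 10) 151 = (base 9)177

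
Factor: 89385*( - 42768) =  - 2^4 * 3^6*5^1*11^1*59^1*101^1 = -3822817680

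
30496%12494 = 5508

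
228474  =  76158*3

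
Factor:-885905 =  - 5^1 * 163^1 * 1087^1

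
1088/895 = 1 + 193/895= 1.22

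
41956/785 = 41956/785 = 53.45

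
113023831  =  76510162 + 36513669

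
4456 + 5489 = 9945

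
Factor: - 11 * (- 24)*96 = 25344 = 2^8*3^2*11^1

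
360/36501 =120/12167 = 0.01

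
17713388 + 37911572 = 55624960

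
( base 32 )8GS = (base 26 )CNM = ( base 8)21034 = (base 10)8732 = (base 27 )bqb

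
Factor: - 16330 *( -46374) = 2^2*3^1*5^1*23^1 * 59^1 * 71^1*131^1 =757287420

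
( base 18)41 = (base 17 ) 45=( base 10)73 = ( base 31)2B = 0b1001001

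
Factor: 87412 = 2^2*13^1*41^2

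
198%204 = 198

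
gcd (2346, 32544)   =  6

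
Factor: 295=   5^1*59^1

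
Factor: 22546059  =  3^1 * 197^1*38149^1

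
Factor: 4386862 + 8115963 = 12502825 = 5^2*500113^1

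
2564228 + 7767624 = 10331852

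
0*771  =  0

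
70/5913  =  70/5913 = 0.01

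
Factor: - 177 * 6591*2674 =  - 3119507118 = -2^1*3^2 * 7^1*13^3* 59^1*191^1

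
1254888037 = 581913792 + 672974245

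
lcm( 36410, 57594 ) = 3167670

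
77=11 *7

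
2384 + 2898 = 5282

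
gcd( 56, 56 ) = 56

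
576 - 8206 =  - 7630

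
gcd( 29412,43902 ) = 18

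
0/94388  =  0 = 0.00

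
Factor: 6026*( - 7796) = -46978696=- 2^3*23^1*131^1*1949^1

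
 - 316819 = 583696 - 900515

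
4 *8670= 34680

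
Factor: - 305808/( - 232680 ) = 2^1*5^ ( - 1)*7^(  -  1) * 23^1 = 46/35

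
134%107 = 27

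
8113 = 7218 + 895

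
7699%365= 34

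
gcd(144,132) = 12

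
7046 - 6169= 877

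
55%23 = 9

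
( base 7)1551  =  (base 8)1160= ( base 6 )2520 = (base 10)624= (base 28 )M8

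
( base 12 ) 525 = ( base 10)749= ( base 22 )1C1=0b1011101101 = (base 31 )O5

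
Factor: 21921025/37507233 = 3^( - 1 )*5^2*7^1*37^( - 1 ) * 229^1*547^1*337903^( - 1) 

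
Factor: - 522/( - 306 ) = 29/17 = 17^( - 1)*29^1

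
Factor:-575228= - 2^2*143807^1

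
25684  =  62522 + -36838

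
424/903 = 424/903 =0.47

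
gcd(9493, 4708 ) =11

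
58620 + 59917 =118537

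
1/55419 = 1/55419 =0.00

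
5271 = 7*753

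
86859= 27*3217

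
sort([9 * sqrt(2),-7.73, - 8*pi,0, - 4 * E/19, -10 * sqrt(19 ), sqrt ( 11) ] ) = [ - 10*sqrt(  19), - 8*pi, - 7.73, - 4* E/19, 0, sqrt(11 ),9*sqrt(2 ) ]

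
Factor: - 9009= -3^2*7^1*11^1*13^1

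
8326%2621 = 463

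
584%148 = 140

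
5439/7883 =5439/7883  =  0.69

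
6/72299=6/72299= 0.00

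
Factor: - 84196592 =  - 2^4*61^1 * 281^1*307^1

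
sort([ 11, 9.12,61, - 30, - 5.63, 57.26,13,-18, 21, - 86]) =[-86,-30, - 18,- 5.63, 9.12,  11, 13,21, 57.26,61] 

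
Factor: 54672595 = 5^1*17^1*19^1*97^1*349^1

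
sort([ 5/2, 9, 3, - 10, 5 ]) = [- 10,5/2,3,5,9 ] 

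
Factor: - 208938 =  - 2^1*3^1*97^1*359^1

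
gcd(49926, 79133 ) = 1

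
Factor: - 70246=-2^1*11^1*31^1 * 103^1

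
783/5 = 783/5 = 156.60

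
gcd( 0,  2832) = 2832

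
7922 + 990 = 8912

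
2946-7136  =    -  4190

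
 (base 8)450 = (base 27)AQ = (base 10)296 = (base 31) 9h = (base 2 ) 100101000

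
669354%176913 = 138615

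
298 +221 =519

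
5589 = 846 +4743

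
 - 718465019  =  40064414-758529433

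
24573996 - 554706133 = - 530132137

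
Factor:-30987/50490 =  - 313/510 = -  2^( - 1 ) * 3^(-1 ) * 5^( - 1)*17^( - 1)*313^1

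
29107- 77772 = -48665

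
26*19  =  494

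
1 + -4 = -3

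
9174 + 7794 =16968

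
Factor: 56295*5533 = 311480235 = 3^4*5^1 *11^1*139^1*503^1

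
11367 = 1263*9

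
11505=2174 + 9331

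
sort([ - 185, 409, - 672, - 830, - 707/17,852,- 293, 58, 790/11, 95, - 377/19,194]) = [-830,-672, - 293,- 185, - 707/17, - 377/19, 58, 790/11, 95,194, 409,852]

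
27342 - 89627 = - 62285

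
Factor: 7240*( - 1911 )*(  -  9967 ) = 2^3*3^1 * 5^1*7^2*13^1*181^1*9967^1 = 137899823880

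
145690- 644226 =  - 498536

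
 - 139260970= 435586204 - 574847174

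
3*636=1908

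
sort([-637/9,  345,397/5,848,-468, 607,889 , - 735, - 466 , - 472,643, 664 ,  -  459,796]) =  [ - 735,-472, - 468 ,- 466, - 459, - 637/9,397/5 , 345, 607,643,664, 796,848, 889 ]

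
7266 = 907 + 6359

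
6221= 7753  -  1532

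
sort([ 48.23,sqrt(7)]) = [ sqrt( 7),48.23 ] 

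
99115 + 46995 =146110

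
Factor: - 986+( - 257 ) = - 1243 = - 11^1*113^1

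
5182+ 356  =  5538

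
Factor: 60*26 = 2^3*3^1*5^1*13^1 = 1560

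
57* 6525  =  371925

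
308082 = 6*51347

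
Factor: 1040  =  2^4*5^1*13^1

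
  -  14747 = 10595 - 25342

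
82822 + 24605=107427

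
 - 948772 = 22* ( - 43126)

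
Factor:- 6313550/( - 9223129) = 2^1*5^2*17^( -1)*126271^1*542537^( - 1 ) 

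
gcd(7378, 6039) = 1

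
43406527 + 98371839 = 141778366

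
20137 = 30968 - 10831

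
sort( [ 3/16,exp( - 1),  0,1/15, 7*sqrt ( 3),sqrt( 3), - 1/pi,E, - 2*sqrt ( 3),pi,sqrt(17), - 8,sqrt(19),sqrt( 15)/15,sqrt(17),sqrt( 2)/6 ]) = [ - 8, - 2 * sqrt( 3),-1/pi,  0,1/15,  3/16,sqrt( 2) /6,sqrt(15 )/15, exp( - 1),sqrt(3), E,pi , sqrt( 17 ),sqrt( 17),sqrt( 19), 7*sqrt(3)]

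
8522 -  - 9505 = 18027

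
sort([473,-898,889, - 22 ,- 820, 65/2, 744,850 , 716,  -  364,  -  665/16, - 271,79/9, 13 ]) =[-898, - 820, - 364,- 271, - 665/16, - 22,79/9,  13,65/2,473,716, 744 , 850, 889]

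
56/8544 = 7/1068 = 0.01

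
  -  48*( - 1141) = 54768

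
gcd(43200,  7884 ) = 108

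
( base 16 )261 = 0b1001100001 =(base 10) 609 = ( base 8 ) 1141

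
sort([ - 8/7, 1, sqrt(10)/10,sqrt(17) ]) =[ - 8/7,sqrt(10)/10, 1,sqrt( 17)]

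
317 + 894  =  1211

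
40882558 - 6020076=34862482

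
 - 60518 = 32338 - 92856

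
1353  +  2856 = 4209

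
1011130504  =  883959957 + 127170547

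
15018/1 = 15018 =15018.00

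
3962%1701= 560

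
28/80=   7/20 =0.35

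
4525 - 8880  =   - 4355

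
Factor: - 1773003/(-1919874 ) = 2^( - 1)*11^( - 1)*19^( - 1)*37^1*1531^( - 1)*15973^1 = 591001/639958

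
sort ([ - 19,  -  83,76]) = [ - 83, - 19, 76]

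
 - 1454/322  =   - 727/161 = - 4.52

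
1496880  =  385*3888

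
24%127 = 24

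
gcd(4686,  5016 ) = 66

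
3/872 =3/872 = 0.00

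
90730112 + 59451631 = 150181743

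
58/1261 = 58/1261 = 0.05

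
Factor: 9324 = 2^2*3^2 * 7^1*37^1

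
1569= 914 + 655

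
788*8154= 6425352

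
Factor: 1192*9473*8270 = 2^4*5^1*149^1*827^1*9473^1 = 93383318320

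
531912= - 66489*( - 8) 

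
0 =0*391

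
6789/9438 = 2263/3146  =  0.72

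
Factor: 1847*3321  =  3^4* 41^1*1847^1 = 6133887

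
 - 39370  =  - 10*3937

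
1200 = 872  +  328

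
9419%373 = 94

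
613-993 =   -  380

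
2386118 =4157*574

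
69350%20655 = 7385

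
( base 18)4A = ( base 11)75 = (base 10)82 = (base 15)57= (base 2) 1010010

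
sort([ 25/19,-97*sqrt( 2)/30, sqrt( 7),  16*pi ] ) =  [ - 97*sqrt( 2 )/30, 25/19, sqrt( 7),  16*pi]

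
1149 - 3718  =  -2569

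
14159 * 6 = 84954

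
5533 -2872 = 2661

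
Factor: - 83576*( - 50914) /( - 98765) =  - 2^4*5^( - 1) *31^1*337^1*19753^( - 1 ) *25457^1 =- 4255188464/98765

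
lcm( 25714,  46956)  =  1079988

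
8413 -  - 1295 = 9708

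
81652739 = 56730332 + 24922407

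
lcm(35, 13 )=455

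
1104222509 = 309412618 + 794809891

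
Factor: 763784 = 2^3 * 7^1*23^1*593^1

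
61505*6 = 369030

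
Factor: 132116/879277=2^2*7^(  -  1)*59^(-1) *2129^( - 1) * 33029^1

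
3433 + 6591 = 10024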